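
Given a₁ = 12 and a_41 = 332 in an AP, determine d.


d = (aₙ - a₁)/(n-1)
= (332 - 12)/(41-1)
= 320/40 = 8

d = 8


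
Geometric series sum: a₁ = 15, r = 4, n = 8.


Sₙ = 15×(4^8 - 1)/(4 - 1)
= 15×(65536 - 1)/3
= 15×65535/3
= 327675

S_8 = 327675


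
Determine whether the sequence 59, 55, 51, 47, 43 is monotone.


Differences: -4, -4, -4, -4
All differences < 0 → strictly DECREASING

Monotonically decreasing


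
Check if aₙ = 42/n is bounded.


a₁ = 42, a₂ = 42/2, a₃ = 42/3, ...
0 < aₙ ≤ 42 for all n ≥ 1
Lower bound: 0, Upper bound: 42
The sequence IS bounded

Bounded (0 < aₙ ≤ 42)


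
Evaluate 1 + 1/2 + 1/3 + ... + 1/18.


H_18 = 1/1 + 1/2 + 1/3 + ... + 1/18
= 14274301/4084080
≈ 3.4951

H_18 = 14274301/4084080 ≈ 3.4951


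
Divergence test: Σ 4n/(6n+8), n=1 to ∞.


lim(n→∞) 4n/(6n+8) = 4/6 = 2/3  (divide numerator and denominator by n)
lim aₙ = 2/3 ≠ 0 → series DIVERGES

Diverges (lim aₙ = 2/3 ≠ 0)


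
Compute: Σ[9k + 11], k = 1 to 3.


Σ(9k+11) = 9·Σk + 11·n
= 9·6 + 11·3
= 54 + 33 = 87

Σ = 87


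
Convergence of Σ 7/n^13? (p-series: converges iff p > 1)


p-series test: Σ c/n^p converges if p > 1, diverges if p ≤ 1 (constant c > 0 doesn't affect convergence).
p = 13
13 > 1 → CONVERGES

Converges (p = 13 > 1)


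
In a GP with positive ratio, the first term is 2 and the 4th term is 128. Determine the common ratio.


r^(n-1) = aₙ/a₁
r^3 = 128/2 = 64
r = 64^(1/3)
= 4

r = 4


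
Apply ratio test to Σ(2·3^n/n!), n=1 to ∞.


aₙ = 2·3^n/n!
a_{n+1}/aₙ = 3^(n+1)/(n+1)! × n!/3^n  (constant 2 cancels)
= 3/(n+1)
L = lim(n→∞) 3/(n+1) = 0
L < 1 → series CONVERGES

Converges (ratio test: L = 0 < 1)


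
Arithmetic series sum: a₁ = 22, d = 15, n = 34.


aₙ = 22 + (34-1)×15 = 517
Sₙ = n(a₁+aₙ)/2 = 34×(22+517)/2
= 34×539/2 = 9163

S_34 = 9163


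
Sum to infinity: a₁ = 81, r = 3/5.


S∞ = a₁/(1-r) = 81/(1 - 3/5)
= 81/(2/5)
= 405/2

S∞ = 405/2


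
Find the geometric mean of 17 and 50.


GM = √(17×50) = √850 = 29.1548

GM = 29.1548


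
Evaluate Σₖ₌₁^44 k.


n(n+1)/2 = 44×45/2 = 1980/2 = 990

Σk = 990


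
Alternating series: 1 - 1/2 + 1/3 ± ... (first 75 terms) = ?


S = 1 - 1/2 + 1/3 - 1/4 + 1/5 - 1/6 + 1/7 - 1/8 ± ...
= 0.6998
(Full series converges to +ln(2) ≈ +0.6931)

S_75 = 0.6998


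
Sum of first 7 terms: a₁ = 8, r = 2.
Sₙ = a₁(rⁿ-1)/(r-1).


Sₙ = 8×(2^7 - 1)/(2 - 1)
= 8×(128 - 1)/1
= 8×127/1
= 1016

S_7 = 1016


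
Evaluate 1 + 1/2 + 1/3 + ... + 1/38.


H_38 = 1/1 + 1/2 + 1/3 + ... + 1/38
= 2053580969474233/485721041551200
≈ 4.2279

H_38 = 2053580969474233/485721041551200 ≈ 4.2279


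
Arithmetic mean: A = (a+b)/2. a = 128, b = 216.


AM = (128 + 216)/2 = 344/2 = 172

AM = 172


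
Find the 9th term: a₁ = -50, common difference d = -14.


aₙ = a₁ + (n-1)d
= -50 + (9-1)×-14
= -50 - 112
= -162

a_9 = -162


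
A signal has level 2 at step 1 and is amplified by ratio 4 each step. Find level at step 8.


aₙ = a₁·r^(n-1)
= 2×4^7
= 2×16384
= 32768

a_8 = 32768


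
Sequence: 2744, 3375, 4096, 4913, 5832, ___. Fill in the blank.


Pattern: perfect cubes: n³
Terms: 2744, 3375, 4096, 4913, 5832
Next term = 6859

Next term = 6859


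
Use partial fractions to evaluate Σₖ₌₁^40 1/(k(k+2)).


1/(k(k+2)) = (1/2)·(1/k - 1/(k+2)) (partial fractions)
Telescoping: Σ = (1/2)·(1 + 1/2 - 1/41 - 1/42) = 625/861

Sum = 625/861


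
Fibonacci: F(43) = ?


Fibonacci sequence: 1, 1, 2, 3, 5, 8, 13, 21, 34, 55, 89, ...
F(43) = 433494437

F(43) = 433494437


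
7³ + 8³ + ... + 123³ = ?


Σₖ₌7^123 k³ = [123·124/2]² − [6·7/2]²
= 58155876 − 441 = 58155435

Σk³ = 58155435


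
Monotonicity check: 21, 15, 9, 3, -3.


Differences: -6, -6, -6, -6
All differences < 0 → strictly DECREASING

Monotonically decreasing


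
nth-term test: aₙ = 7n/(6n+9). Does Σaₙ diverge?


lim(n→∞) 7n/(6n+9) = 7/6 = 7/6  (divide numerator and denominator by n)
lim aₙ = 7/6 ≠ 0 → series DIVERGES

Diverges (lim aₙ = 7/6 ≠ 0)


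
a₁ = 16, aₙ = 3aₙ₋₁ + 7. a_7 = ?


Computing step by step:
a_1 = 16
a_2 = 55
a_3 = 172
a_4 = 523
a_5 = 1576
a_6 = 4735
a_7 = 14212


a_7 = 14212


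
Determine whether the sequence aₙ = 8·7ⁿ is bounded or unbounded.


aₙ = 8·7ⁿ → as n→∞, aₙ→∞ (since base 7 > 1)
No finite upper bound exists
The sequence is UNBOUNDED

Unbounded (aₙ → ∞ as n → ∞)


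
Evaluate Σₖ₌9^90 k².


Σₖ₌9^90 k² = Σₖ₌₁^90 k² − Σₖ₌₁^8 k²
= 90·91·181/6 − 8·9·17/6
= 247065 − 204 = 246861

Σk² = 246861


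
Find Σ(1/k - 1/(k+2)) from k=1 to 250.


Telescoping with gap 2: two head and two tail terms survive.
= (1 + 1/2) - (1/251 + 1/252)
= 3/2 - 1/251 - 1/252 = 94375/63252

Sum = 94375/63252


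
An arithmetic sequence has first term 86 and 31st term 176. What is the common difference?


d = (aₙ - a₁)/(n-1)
= (176 - 86)/(31-1)
= 90/30 = 3

d = 3


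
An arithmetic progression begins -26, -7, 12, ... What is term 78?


aₙ = a₁ + (n-1)d
= -26 + (78-1)×19
= -26 + 1463
= 1437

a_78 = 1437


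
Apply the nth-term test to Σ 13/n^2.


lim(n→∞) 13/n^2 = 0
lim aₙ = 0 → nth-term test is INCONCLUSIVE
(Need other tests; this is actually a convergent p-series with p=2 > 1)

Inconclusive (lim aₙ = 0; need another test)


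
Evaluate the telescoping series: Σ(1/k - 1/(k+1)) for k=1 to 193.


Telescoping: adjacent terms cancel.
= 1/1 - 1/194
= 1 - 1/194 = 193/194

Sum = 193/194


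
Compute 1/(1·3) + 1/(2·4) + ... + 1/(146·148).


1/(k(k+2)) = (1/2)·(1/k - 1/(k+2)) (partial fractions)
Telescoping: Σ = (1/2)·(1 + 1/2 - 1/147 - 1/148) = 32339/43512

Sum = 32339/43512


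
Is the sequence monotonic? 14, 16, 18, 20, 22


Differences: 2, 2, 2, 2
All differences > 0 → strictly INCREASING

Monotonically increasing


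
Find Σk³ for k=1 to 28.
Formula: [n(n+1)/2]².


n(n+1)/2 = 28×29/2 = 406
Σk³ = 406² = 164836

Σk³ = 164836


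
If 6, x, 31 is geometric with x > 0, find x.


GM = √(6×31) = √186 = 13.6382

GM = 13.6382


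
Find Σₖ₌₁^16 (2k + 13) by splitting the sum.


Σ(2k+13) = 2·Σk + 13·n
= 2·136 + 13·16
= 272 + 208 = 480

Σ = 480


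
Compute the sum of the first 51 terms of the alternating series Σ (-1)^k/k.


S = -1 + 1/2 - 1/3 + 1/4 - 1/5 + 1/6 - 1/7 + 1/8 ± ...
= -0.7029
(Full series converges to -ln(2) ≈ -0.6931)

S_51 = -0.7029


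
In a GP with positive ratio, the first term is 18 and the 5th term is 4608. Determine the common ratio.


r^(n-1) = aₙ/a₁
r^4 = 4608/18 = 256
r = 256^(1/4)
= ±4; taking r > 0 gives r = 4

r = 4


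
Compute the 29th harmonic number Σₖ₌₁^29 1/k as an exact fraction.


H_29 = 1/1 + 1/2 + 1/3 + ... + 1/29
= 9227046511387/2329089562800
≈ 3.9617

H_29 = 9227046511387/2329089562800 ≈ 3.9617


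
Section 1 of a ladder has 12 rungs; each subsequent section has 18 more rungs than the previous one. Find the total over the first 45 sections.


aₙ = 12 + (45-1)×18 = 804
Sₙ = n(a₁+aₙ)/2 = 45×(12+804)/2
= 45×816/2 = 18360

S_45 = 18360


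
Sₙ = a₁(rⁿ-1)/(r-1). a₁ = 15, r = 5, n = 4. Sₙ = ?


Sₙ = 15×(5^4 - 1)/(5 - 1)
= 15×(625 - 1)/4
= 15×624/4
= 2340

S_4 = 2340


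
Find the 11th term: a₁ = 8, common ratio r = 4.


aₙ = a₁·r^(n-1)
= 8×4^10
= 8×1048576
= 8388608

a_11 = 8388608


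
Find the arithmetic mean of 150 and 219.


AM = (150 + 219)/2 = 369/2 = 184.5

AM = 184.5


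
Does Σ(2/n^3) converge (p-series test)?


p-series test: Σ c/n^p converges if p > 1, diverges if p ≤ 1 (constant c > 0 doesn't affect convergence).
p = 3
3 > 1 → CONVERGES

Converges (p = 3 > 1)


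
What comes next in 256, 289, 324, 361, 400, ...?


Pattern: perfect squares: n²
Terms: 256, 289, 324, 361, 400
Next term = 441

Next term = 441


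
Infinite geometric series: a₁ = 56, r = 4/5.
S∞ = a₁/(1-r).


S∞ = a₁/(1-r) = 56/(1 - 4/5)
= 56/(1/5)
= 280

S∞ = 280


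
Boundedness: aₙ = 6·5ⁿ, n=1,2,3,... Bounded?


aₙ = 6·5ⁿ → as n→∞, aₙ→∞ (since base 5 > 1)
No finite upper bound exists
The sequence is UNBOUNDED

Unbounded (aₙ → ∞ as n → ∞)


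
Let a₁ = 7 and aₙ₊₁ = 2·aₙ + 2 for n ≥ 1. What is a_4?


Computing step by step:
a_1 = 7
a_2 = 16
a_3 = 34
a_4 = 70


a_4 = 70


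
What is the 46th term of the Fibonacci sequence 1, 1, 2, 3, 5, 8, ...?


Fibonacci sequence: 1, 1, 2, 3, 5, 8, 13, 21, 34, 55, 89, ...
F(46) = 1836311903

F(46) = 1836311903


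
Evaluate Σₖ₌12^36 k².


Σₖ₌12^36 k² = Σₖ₌₁^36 k² − Σₖ₌₁^11 k²
= 36·37·73/6 − 11·12·23/6
= 16206 − 506 = 15700

Σk² = 15700


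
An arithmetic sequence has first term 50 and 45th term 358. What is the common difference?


d = (aₙ - a₁)/(n-1)
= (358 - 50)/(45-1)
= 308/44 = 7

d = 7


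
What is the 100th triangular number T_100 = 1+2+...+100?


n(n+1)/2 = 100×101/2 = 10100/2 = 5050

Σk = 5050


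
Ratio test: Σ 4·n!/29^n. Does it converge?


aₙ = 4·n!/29^n
a_{n+1}/aₙ = (n+1)!/29^(n+1) × 29^n/n!  (constant 4 cancels)
= (n+1)/29
L = lim(n→∞) (n+1)/29 = ∞
L > 1 → series DIVERGES

Diverges (ratio test: L = ∞ > 1)


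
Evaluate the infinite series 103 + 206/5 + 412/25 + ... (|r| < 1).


S∞ = a₁/(1-r) = 103/(1 - 2/5)
= 103/(3/5)
= 515/3

S∞ = 515/3


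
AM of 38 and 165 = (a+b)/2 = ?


AM = (38 + 165)/2 = 203/2 = 101.5

AM = 101.5


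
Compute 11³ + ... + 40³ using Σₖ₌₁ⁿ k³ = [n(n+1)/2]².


Σₖ₌11^40 k³ = [40·41/2]² − [10·11/2]²
= 672400 − 3025 = 669375

Σk³ = 669375


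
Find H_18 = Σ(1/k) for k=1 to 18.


H_18 = 1/1 + 1/2 + 1/3 + ... + 1/18
= 14274301/4084080
≈ 3.4951

H_18 = 14274301/4084080 ≈ 3.4951


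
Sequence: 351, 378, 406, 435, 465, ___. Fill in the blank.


Pattern: triangular numbers: n(n+1)/2
Terms: 351, 378, 406, 435, 465
Next term = 496

Next term = 496


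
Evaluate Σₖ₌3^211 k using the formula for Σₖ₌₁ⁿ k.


Σₖ₌3^211 k = Σₖ₌₁^211 k − Σₖ₌₁^2 k
= 211·212/2 − 2·3/2
= 22366 − 3 = 22363

Σk = 22363


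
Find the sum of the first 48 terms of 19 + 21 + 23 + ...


aₙ = 19 + (48-1)×2 = 113
Sₙ = n(a₁+aₙ)/2 = 48×(19+113)/2
= 48×132/2 = 3168

S_48 = 3168


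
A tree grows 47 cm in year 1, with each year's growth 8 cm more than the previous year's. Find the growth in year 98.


aₙ = a₁ + (n-1)d
= 47 + (98-1)×8
= 47 + 776
= 823

a_98 = 823


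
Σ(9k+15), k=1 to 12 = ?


Σ(9k+15) = 9·Σk + 15·n
= 9·78 + 15·12
= 702 + 180 = 882

Σ = 882


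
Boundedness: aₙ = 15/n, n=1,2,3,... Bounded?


a₁ = 15, a₂ = 15/2, a₃ = 15/3, ...
0 < aₙ ≤ 15 for all n ≥ 1
Lower bound: 0, Upper bound: 15
The sequence IS bounded

Bounded (0 < aₙ ≤ 15)


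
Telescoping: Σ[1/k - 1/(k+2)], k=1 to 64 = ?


Telescoping with gap 2: two head and two tail terms survive.
= (1 + 1/2) - (1/65 + 1/66)
= 3/2 - 1/65 - 1/66 = 3152/2145

Sum = 3152/2145


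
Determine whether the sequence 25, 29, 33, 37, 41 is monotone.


Differences: 4, 4, 4, 4
All differences > 0 → strictly INCREASING

Monotonically increasing


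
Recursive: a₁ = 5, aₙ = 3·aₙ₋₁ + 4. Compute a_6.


Computing step by step:
a_1 = 5
a_2 = 19
a_3 = 61
a_4 = 187
a_5 = 565
a_6 = 1699


a_6 = 1699


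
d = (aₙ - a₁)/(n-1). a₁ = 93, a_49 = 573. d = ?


d = (aₙ - a₁)/(n-1)
= (573 - 93)/(49-1)
= 480/48 = 10

d = 10


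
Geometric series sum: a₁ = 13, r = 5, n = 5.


Sₙ = 13×(5^5 - 1)/(5 - 1)
= 13×(3125 - 1)/4
= 13×3124/4
= 10153

S_5 = 10153


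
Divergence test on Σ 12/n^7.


lim(n→∞) 12/n^7 = 0
lim aₙ = 0 → nth-term test is INCONCLUSIVE
(Need other tests; this is actually a convergent p-series with p=7 > 1)

Inconclusive (lim aₙ = 0; need another test)


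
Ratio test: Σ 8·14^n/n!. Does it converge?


aₙ = 8·14^n/n!
a_{n+1}/aₙ = 14^(n+1)/(n+1)! × n!/14^n  (constant 8 cancels)
= 14/(n+1)
L = lim(n→∞) 14/(n+1) = 0
L < 1 → series CONVERGES

Converges (ratio test: L = 0 < 1)


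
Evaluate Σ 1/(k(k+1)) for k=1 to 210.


1/(k(k+1)) = 1/k - 1/(k+1) (partial fractions)
Telescoping: Σ = 1 - 1/211 = 210/211

Sum = 210/211


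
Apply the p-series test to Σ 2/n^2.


p-series test: Σ c/n^p converges if p > 1, diverges if p ≤ 1 (constant c > 0 doesn't affect convergence).
p = 2
2 > 1 → CONVERGES

Converges (p = 2 > 1)


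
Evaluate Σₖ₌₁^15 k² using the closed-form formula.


n = 15
n(n+1)(2n+1)/6 = 15×16×31/6
= 7440/6 = 1240

Σk² = 1240


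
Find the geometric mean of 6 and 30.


GM = √(6×30) = √180 = 13.4164

GM = 13.4164


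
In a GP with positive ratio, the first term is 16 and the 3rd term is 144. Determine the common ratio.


r^(n-1) = aₙ/a₁
r^2 = 144/16 = 9
r = 9^(1/2)
= ±3; taking r > 0 gives r = 3

r = 3


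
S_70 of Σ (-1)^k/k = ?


S = -1 + 1/2 - 1/3 + 1/4 - 1/5 + 1/6 - 1/7 + 1/8 ± ...
= -0.6861
(Full series converges to -ln(2) ≈ -0.6931)

S_70 = -0.6861


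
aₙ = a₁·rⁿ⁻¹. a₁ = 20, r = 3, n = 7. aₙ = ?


aₙ = a₁·r^(n-1)
= 20×3^6
= 20×729
= 14580

a_7 = 14580


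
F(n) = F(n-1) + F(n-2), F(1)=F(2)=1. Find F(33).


Fibonacci sequence: 1, 1, 2, 3, 5, 8, 13, 21, 34, 55, 89, ...
F(33) = 3524578

F(33) = 3524578


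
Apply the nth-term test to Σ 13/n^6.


lim(n→∞) 13/n^6 = 0
lim aₙ = 0 → nth-term test is INCONCLUSIVE
(Need other tests; this is actually a convergent p-series with p=6 > 1)

Inconclusive (lim aₙ = 0; need another test)


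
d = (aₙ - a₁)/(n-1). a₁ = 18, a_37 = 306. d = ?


d = (aₙ - a₁)/(n-1)
= (306 - 18)/(37-1)
= 288/36 = 8

d = 8


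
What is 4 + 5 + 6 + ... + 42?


Σₖ₌4^42 k = Σₖ₌₁^42 k − Σₖ₌₁^3 k
= 42·43/2 − 3·4/2
= 903 − 6 = 897

Σk = 897


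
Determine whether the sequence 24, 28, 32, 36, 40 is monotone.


Differences: 4, 4, 4, 4
All differences > 0 → strictly INCREASING

Monotonically increasing


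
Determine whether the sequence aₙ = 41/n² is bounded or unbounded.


a₁ = 41, a₂ = 41/4, a₃ = 41/9, ...
0 < aₙ ≤ 41 for all n ≥ 1
The sequence IS bounded

Bounded (0 < aₙ ≤ 41)


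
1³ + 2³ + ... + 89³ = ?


n(n+1)/2 = 89×90/2 = 4005
Σk³ = 4005² = 16040025

Σk³ = 16040025


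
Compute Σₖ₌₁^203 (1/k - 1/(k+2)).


Telescoping with gap 2: two head and two tail terms survive.
= (1 + 1/2) - (1/204 + 1/205)
= 3/2 - 1/204 - 1/205 = 62321/41820

Sum = 62321/41820


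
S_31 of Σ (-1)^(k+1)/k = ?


S = 1 - 1/2 + 1/3 - 1/4 + 1/5 - 1/6 + 1/7 - 1/8 ± ...
= 0.709
(Full series converges to +ln(2) ≈ +0.6931)

S_31 = 0.709


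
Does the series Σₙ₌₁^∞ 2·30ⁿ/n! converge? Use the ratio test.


aₙ = 2·30^n/n!
a_{n+1}/aₙ = 30^(n+1)/(n+1)! × n!/30^n  (constant 2 cancels)
= 30/(n+1)
L = lim(n→∞) 30/(n+1) = 0
L < 1 → series CONVERGES

Converges (ratio test: L = 0 < 1)


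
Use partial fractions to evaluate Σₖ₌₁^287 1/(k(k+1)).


1/(k(k+1)) = 1/k - 1/(k+1) (partial fractions)
Telescoping: Σ = 1 - 1/288 = 287/288

Sum = 287/288


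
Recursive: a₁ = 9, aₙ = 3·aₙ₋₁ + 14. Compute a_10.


Computing step by step:
a_1 = 9
a_2 = 41
a_3 = 137
a_4 = 425
a_5 = 1289
a_6 = 3881
a_7 = 11657
a_8 = 34985
a_9 = 104969
a_10 = 314921


a_10 = 314921


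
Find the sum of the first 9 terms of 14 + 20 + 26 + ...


aₙ = 14 + (9-1)×6 = 62
Sₙ = n(a₁+aₙ)/2 = 9×(14+62)/2
= 9×76/2 = 342

S_9 = 342


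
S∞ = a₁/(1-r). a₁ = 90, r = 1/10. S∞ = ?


S∞ = a₁/(1-r) = 90/(1 - 1/10)
= 90/(9/10)
= 100

S∞ = 100


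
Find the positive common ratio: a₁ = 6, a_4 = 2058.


r^(n-1) = aₙ/a₁
r^3 = 2058/6 = 343
r = 343^(1/3)
= 7

r = 7


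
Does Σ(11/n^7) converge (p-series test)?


p-series test: Σ c/n^p converges if p > 1, diverges if p ≤ 1 (constant c > 0 doesn't affect convergence).
p = 7
7 > 1 → CONVERGES

Converges (p = 7 > 1)


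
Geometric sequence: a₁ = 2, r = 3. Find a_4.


aₙ = a₁·r^(n-1)
= 2×3^3
= 2×27
= 54

a_4 = 54


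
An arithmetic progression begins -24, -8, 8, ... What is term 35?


aₙ = a₁ + (n-1)d
= -24 + (35-1)×16
= -24 + 544
= 520

a_35 = 520


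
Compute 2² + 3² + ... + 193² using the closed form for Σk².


Σₖ₌2^193 k² = Σₖ₌₁^193 k² − Σₖ₌₁^1 k²
= 193·194·387/6 − 1·2·3/6
= 2415009 − 1 = 2415008

Σk² = 2415008


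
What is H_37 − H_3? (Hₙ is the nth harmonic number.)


Σₖ₌4^37 1/k = 1/4 + 1/5 + 1/6 + ... + 1/37
= 1150310260624633/485721041551200
≈ 2.3683

Sum = 1150310260624633/485721041551200 ≈ 2.3683


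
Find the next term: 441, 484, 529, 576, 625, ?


Pattern: perfect squares: n²
Terms: 441, 484, 529, 576, 625
Next term = 676

Next term = 676


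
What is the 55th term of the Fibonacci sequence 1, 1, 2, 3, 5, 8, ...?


Fibonacci sequence: 1, 1, 2, 3, 5, 8, 13, 21, 34, 55, 89, ...
F(55) = 139583862445

F(55) = 139583862445


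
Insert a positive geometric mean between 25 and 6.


GM = √(25×6) = √150 = 12.2474

GM = 12.2474


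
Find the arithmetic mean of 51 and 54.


AM = (51 + 54)/2 = 105/2 = 52.5

AM = 52.5


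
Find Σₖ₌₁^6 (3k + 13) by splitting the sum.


Σ(3k+13) = 3·Σk + 13·n
= 3·21 + 13·6
= 63 + 78 = 141

Σ = 141


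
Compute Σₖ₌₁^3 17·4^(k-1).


Sₙ = 17×(4^3 - 1)/(4 - 1)
= 17×(64 - 1)/3
= 17×63/3
= 357

S_3 = 357


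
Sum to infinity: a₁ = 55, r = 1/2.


S∞ = a₁/(1-r) = 55/(1 - 1/2)
= 55/(1/2)
= 110

S∞ = 110


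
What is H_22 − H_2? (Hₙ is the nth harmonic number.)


Σₖ₌3^22 1/k = 1/3 + 1/4 + 1/5 + ... + 1/22
= 11333445/5173168
≈ 2.1908

Sum = 11333445/5173168 ≈ 2.1908


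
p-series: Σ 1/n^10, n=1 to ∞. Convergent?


p-series test: Σ c/n^p converges if p > 1, diverges if p ≤ 1 (constant c > 0 doesn't affect convergence).
p = 10
10 > 1 → CONVERGES

Converges (p = 10 > 1)


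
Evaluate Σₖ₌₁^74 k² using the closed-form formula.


n = 74
n(n+1)(2n+1)/6 = 74×75×149/6
= 826950/6 = 137825

Σk² = 137825


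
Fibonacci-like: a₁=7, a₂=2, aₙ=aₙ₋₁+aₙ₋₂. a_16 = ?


Computing iteratively: 7, 2, 9, 11, 20, 31, 51, 82, 133, 215, 348, 563, ...
a_16 = 3859

a_16 = 3859


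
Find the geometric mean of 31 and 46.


GM = √(31×46) = √1426 = 37.7624

GM = 37.7624


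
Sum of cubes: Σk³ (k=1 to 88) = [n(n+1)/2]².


n(n+1)/2 = 88×89/2 = 3916
Σk³ = 3916² = 15335056

Σk³ = 15335056


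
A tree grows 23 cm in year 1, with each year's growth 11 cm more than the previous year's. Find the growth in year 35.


aₙ = a₁ + (n-1)d
= 23 + (35-1)×11
= 23 + 374
= 397

a_35 = 397


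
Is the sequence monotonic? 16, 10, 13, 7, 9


Differences: -6, 3, -6, 2
Difference at position 2 is +3 (> 0) but position 1 is -6 (< 0) — sequence both rises and falls
→ NOT monotonic

Not monotonic


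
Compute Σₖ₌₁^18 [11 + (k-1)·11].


aₙ = 11 + (18-1)×11 = 198
Sₙ = n(a₁+aₙ)/2 = 18×(11+198)/2
= 18×209/2 = 1881

S_18 = 1881


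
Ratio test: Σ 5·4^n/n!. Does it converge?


aₙ = 5·4^n/n!
a_{n+1}/aₙ = 4^(n+1)/(n+1)! × n!/4^n  (constant 5 cancels)
= 4/(n+1)
L = lim(n→∞) 4/(n+1) = 0
L < 1 → series CONVERGES

Converges (ratio test: L = 0 < 1)


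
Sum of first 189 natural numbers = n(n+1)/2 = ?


n(n+1)/2 = 189×190/2 = 35910/2 = 17955

Σk = 17955


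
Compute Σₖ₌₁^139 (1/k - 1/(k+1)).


Telescoping: adjacent terms cancel.
= 1/1 - 1/140
= 1 - 1/140 = 139/140

Sum = 139/140


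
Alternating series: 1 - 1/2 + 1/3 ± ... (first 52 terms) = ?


S = 1 - 1/2 + 1/3 - 1/4 + 1/5 - 1/6 + 1/7 - 1/8 ± ...
= 0.6836
(Full series converges to +ln(2) ≈ +0.6931)

S_52 = 0.6836


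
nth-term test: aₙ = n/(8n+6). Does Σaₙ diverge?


lim(n→∞) n/(8n+6) = 1/8 = 1/8  (divide numerator and denominator by n)
lim aₙ = 1/8 ≠ 0 → series DIVERGES

Diverges (lim aₙ = 1/8 ≠ 0)


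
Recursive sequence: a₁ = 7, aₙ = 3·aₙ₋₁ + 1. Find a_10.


Computing step by step:
a_1 = 7
a_2 = 22
a_3 = 67
a_4 = 202
a_5 = 607
a_6 = 1822
a_7 = 5467
a_8 = 16402
a_9 = 49207
a_10 = 147622


a_10 = 147622


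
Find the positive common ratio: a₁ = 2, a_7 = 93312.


r^(n-1) = aₙ/a₁
r^6 = 93312/2 = 46656
r = 46656^(1/6)
= ±6; taking r > 0 gives r = 6

r = 6


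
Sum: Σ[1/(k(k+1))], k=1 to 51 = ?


1/(k(k+1)) = 1/k - 1/(k+1) (partial fractions)
Telescoping: Σ = 1 - 1/52 = 51/52

Sum = 51/52


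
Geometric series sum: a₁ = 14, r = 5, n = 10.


Sₙ = 14×(5^10 - 1)/(5 - 1)
= 14×(9765625 - 1)/4
= 14×9765624/4
= 34179684

S_10 = 34179684


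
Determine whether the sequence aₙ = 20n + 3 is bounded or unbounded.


aₙ = 20n + 3 → as n→∞, aₙ→∞
No finite upper bound exists
The sequence is UNBOUNDED

Unbounded (aₙ → ∞ as n → ∞)


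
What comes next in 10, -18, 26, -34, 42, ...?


Pattern: alternating sign, magnitude arithmetic (d=8)
Terms: 10, -18, 26, -34, 42
Next term = -50

Next term = -50


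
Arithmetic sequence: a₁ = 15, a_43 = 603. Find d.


d = (aₙ - a₁)/(n-1)
= (603 - 15)/(43-1)
= 588/42 = 14

d = 14


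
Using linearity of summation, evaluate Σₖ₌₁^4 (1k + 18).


Σ(1k+18) = 1·Σk + 18·n
= 1·10 + 18·4
= 10 + 72 = 82

Σ = 82


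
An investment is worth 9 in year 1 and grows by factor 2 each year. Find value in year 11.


aₙ = a₁·r^(n-1)
= 9×2^10
= 9×1024
= 9216

a_11 = 9216


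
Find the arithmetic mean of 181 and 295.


AM = (181 + 295)/2 = 476/2 = 238

AM = 238


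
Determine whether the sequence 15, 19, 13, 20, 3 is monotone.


Differences: 4, -6, 7, -17
Difference at position 1 is +4 (> 0) but position 2 is -6 (< 0) — sequence both rises and falls
→ NOT monotonic

Not monotonic


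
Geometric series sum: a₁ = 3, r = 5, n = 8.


Sₙ = 3×(5^8 - 1)/(5 - 1)
= 3×(390625 - 1)/4
= 3×390624/4
= 292968

S_8 = 292968


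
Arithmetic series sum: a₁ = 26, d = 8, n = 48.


aₙ = 26 + (48-1)×8 = 402
Sₙ = n(a₁+aₙ)/2 = 48×(26+402)/2
= 48×428/2 = 10272

S_48 = 10272


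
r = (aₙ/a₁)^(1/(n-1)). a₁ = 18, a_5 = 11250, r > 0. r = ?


r^(n-1) = aₙ/a₁
r^4 = 11250/18 = 625
r = 625^(1/4)
= ±5; taking r > 0 gives r = 5

r = 5


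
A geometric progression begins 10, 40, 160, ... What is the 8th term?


aₙ = a₁·r^(n-1)
= 10×4^7
= 10×16384
= 163840

a_8 = 163840


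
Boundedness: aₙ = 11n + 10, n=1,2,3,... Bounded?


aₙ = 11n + 10 → as n→∞, aₙ→∞
No finite upper bound exists
The sequence is UNBOUNDED

Unbounded (aₙ → ∞ as n → ∞)


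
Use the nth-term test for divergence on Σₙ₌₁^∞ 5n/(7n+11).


lim(n→∞) 5n/(7n+11) = 5/7 = 5/7  (divide numerator and denominator by n)
lim aₙ = 5/7 ≠ 0 → series DIVERGES

Diverges (lim aₙ = 5/7 ≠ 0)


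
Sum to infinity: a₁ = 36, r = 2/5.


S∞ = a₁/(1-r) = 36/(1 - 2/5)
= 36/(3/5)
= 60

S∞ = 60


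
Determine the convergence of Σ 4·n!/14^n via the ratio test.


aₙ = 4·n!/14^n
a_{n+1}/aₙ = (n+1)!/14^(n+1) × 14^n/n!  (constant 4 cancels)
= (n+1)/14
L = lim(n→∞) (n+1)/14 = ∞
L > 1 → series DIVERGES

Diverges (ratio test: L = ∞ > 1)


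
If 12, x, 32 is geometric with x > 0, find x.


GM = √(12×32) = √384 = 19.5959

GM = 19.5959


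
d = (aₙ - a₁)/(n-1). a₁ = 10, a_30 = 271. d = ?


d = (aₙ - a₁)/(n-1)
= (271 - 10)/(30-1)
= 261/29 = 9

d = 9


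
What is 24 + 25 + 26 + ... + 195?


Σₖ₌24^195 k = Σₖ₌₁^195 k − Σₖ₌₁^23 k
= 195·196/2 − 23·24/2
= 19110 − 276 = 18834

Σk = 18834


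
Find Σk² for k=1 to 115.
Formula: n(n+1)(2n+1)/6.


n = 115
n(n+1)(2n+1)/6 = 115×116×231/6
= 3081540/6 = 513590

Σk² = 513590


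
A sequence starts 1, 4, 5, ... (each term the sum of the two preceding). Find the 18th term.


Computing iteratively: 1, 4, 5, 9, 14, 23, 37, 60, 97, 157, 254, 411, ...
a_18 = 7375

a_18 = 7375


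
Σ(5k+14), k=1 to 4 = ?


Σ(5k+14) = 5·Σk + 14·n
= 5·10 + 14·4
= 50 + 56 = 106

Σ = 106


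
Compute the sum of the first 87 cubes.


n(n+1)/2 = 87×88/2 = 3828
Σk³ = 3828² = 14653584

Σk³ = 14653584


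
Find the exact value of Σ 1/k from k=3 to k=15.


Σₖ₌3^15 1/k = 1/3 + 1/4 + 1/5 + ... + 1/15
= 655217/360360
≈ 1.8182

Sum = 655217/360360 ≈ 1.8182


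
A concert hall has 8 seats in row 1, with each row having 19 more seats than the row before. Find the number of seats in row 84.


aₙ = a₁ + (n-1)d
= 8 + (84-1)×19
= 8 + 1577
= 1585

a_84 = 1585


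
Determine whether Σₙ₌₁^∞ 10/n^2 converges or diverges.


p-series test: Σ c/n^p converges if p > 1, diverges if p ≤ 1 (constant c > 0 doesn't affect convergence).
p = 2
2 > 1 → CONVERGES

Converges (p = 2 > 1)


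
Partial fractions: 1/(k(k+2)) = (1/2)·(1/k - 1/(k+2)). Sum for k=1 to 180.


1/(k(k+2)) = (1/2)·(1/k - 1/(k+2)) (partial fractions)
Telescoping: Σ = (1/2)·(1 + 1/2 - 1/181 - 1/182) = 24525/32942

Sum = 24525/32942


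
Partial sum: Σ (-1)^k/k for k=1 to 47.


S = -1 + 1/2 - 1/3 + 1/4 - 1/5 + 1/6 - 1/7 + 1/8 ± ...
= -0.7037
(Full series converges to -ln(2) ≈ -0.6931)

S_47 = -0.7037


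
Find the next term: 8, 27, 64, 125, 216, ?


Pattern: perfect cubes: n³
Terms: 8, 27, 64, 125, 216
Next term = 343

Next term = 343


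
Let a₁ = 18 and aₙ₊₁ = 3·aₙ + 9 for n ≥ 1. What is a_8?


Computing step by step:
a_1 = 18
a_2 = 63
a_3 = 198
a_4 = 603
a_5 = 1818
a_6 = 5463
a_7 = 16398
a_8 = 49203


a_8 = 49203


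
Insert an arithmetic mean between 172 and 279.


AM = (172 + 279)/2 = 451/2 = 225.5

AM = 225.5


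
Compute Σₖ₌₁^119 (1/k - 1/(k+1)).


Telescoping: adjacent terms cancel.
= 1/1 - 1/120
= 1 - 1/120 = 119/120

Sum = 119/120


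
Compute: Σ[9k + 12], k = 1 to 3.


Σ(9k+12) = 9·Σk + 12·n
= 9·6 + 12·3
= 54 + 36 = 90

Σ = 90


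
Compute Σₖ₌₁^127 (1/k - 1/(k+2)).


Telescoping with gap 2: two head and two tail terms survive.
= (1 + 1/2) - (1/128 + 1/129)
= 3/2 - 1/128 - 1/129 = 24511/16512

Sum = 24511/16512


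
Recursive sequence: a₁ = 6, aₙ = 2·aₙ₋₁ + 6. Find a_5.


Computing step by step:
a_1 = 6
a_2 = 18
a_3 = 42
a_4 = 90
a_5 = 186


a_5 = 186


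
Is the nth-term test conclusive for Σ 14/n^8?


lim(n→∞) 14/n^8 = 0
lim aₙ = 0 → nth-term test is INCONCLUSIVE
(Need other tests; this is actually a convergent p-series with p=8 > 1)

Inconclusive (lim aₙ = 0; need another test)


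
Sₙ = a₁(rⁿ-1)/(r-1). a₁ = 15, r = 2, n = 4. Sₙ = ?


Sₙ = 15×(2^4 - 1)/(2 - 1)
= 15×(16 - 1)/1
= 15×15/1
= 225

S_4 = 225


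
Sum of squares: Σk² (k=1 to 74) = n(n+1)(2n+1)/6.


n = 74
n(n+1)(2n+1)/6 = 74×75×149/6
= 826950/6 = 137825

Σk² = 137825


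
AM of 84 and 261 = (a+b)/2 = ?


AM = (84 + 261)/2 = 345/2 = 172.5

AM = 172.5


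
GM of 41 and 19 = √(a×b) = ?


GM = √(41×19) = √779 = 27.9106

GM = 27.9106


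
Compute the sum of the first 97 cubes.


n(n+1)/2 = 97×98/2 = 4753
Σk³ = 4753² = 22591009

Σk³ = 22591009


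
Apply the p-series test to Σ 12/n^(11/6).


p-series test: Σ c/n^p converges if p > 1, diverges if p ≤ 1 (constant c > 0 doesn't affect convergence).
p = 11/6
11/6 > 1 → CONVERGES

Converges (p = 11/6 > 1)


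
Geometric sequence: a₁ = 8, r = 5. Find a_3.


aₙ = a₁·r^(n-1)
= 8×5^2
= 8×25
= 200

a_3 = 200


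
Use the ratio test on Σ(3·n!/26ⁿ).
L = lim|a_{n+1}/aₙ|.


aₙ = 3·n!/26^n
a_{n+1}/aₙ = (n+1)!/26^(n+1) × 26^n/n!  (constant 3 cancels)
= (n+1)/26
L = lim(n→∞) (n+1)/26 = ∞
L > 1 → series DIVERGES

Diverges (ratio test: L = ∞ > 1)


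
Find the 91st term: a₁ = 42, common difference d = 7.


aₙ = a₁ + (n-1)d
= 42 + (91-1)×7
= 42 + 630
= 672

a_91 = 672


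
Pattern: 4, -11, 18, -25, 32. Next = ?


Pattern: alternating sign, magnitude arithmetic (d=7)
Terms: 4, -11, 18, -25, 32
Next term = -39

Next term = -39


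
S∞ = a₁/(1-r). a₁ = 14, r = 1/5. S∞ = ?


S∞ = a₁/(1-r) = 14/(1 - 1/5)
= 14/(4/5)
= 35/2

S∞ = 35/2


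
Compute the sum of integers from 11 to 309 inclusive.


Σₖ₌11^309 k = Σₖ₌₁^309 k − Σₖ₌₁^10 k
= 309·310/2 − 10·11/2
= 47895 − 55 = 47840

Σk = 47840


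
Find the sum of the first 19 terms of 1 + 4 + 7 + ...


aₙ = 1 + (19-1)×3 = 55
Sₙ = n(a₁+aₙ)/2 = 19×(1+55)/2
= 19×56/2 = 532

S_19 = 532


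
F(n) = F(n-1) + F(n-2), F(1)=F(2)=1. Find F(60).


Fibonacci sequence: 1, 1, 2, 3, 5, 8, 13, 21, 34, 55, 89, ...
F(60) = 1548008755920

F(60) = 1548008755920


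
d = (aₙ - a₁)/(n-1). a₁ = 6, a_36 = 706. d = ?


d = (aₙ - a₁)/(n-1)
= (706 - 6)/(36-1)
= 700/35 = 20

d = 20


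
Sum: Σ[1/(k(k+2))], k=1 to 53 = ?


1/(k(k+2)) = (1/2)·(1/k - 1/(k+2)) (partial fractions)
Telescoping: Σ = (1/2)·(1 + 1/2 - 1/54 - 1/55) = 2173/2970

Sum = 2173/2970


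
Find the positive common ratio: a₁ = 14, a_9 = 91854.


r^(n-1) = aₙ/a₁
r^8 = 91854/14 = 6561
r = 6561^(1/8)
= ±3; taking r > 0 gives r = 3

r = 3


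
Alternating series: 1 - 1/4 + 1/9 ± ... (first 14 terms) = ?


S = 1 - 1/4 + 1/9 - 1/16 + 1/25 - 1/36 + 1/49 - 1/64 ± ...
= 0.8201
(Full series converges to +π²/12 ≈ +0.8225)

S_14 = 0.8201


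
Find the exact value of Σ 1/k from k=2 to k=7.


Σₖ₌2^7 1/k = 1/2 + 1/3 + 1/4 + 1/5 + 1/6 + 1/7
= 223/140
≈ 1.5929

Sum = 223/140 ≈ 1.5929


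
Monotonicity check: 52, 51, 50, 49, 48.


Differences: -1, -1, -1, -1
All differences < 0 → strictly DECREASING

Monotonically decreasing


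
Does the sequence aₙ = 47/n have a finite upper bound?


a₁ = 47, a₂ = 47/2, a₃ = 47/3, ...
0 < aₙ ≤ 47 for all n ≥ 1
Lower bound: 0, Upper bound: 47
The sequence IS bounded

Bounded (0 < aₙ ≤ 47)


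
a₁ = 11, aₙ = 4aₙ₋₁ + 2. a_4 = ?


Computing step by step:
a_1 = 11
a_2 = 46
a_3 = 186
a_4 = 746


a_4 = 746


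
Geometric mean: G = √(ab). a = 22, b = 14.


GM = √(22×14) = √308 = 17.5499

GM = 17.5499


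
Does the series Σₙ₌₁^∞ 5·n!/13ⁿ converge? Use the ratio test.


aₙ = 5·n!/13^n
a_{n+1}/aₙ = (n+1)!/13^(n+1) × 13^n/n!  (constant 5 cancels)
= (n+1)/13
L = lim(n→∞) (n+1)/13 = ∞
L > 1 → series DIVERGES

Diverges (ratio test: L = ∞ > 1)


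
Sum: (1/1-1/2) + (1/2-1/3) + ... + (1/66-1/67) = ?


Telescoping: adjacent terms cancel.
= 1/1 - 1/67
= 1 - 1/67 = 66/67

Sum = 66/67


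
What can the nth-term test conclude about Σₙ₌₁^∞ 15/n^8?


lim(n→∞) 15/n^8 = 0
lim aₙ = 0 → nth-term test is INCONCLUSIVE
(Need other tests; this is actually a convergent p-series with p=8 > 1)

Inconclusive (lim aₙ = 0; need another test)


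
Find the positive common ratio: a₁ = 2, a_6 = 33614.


r^(n-1) = aₙ/a₁
r^5 = 33614/2 = 16807
r = 16807^(1/5)
= 7

r = 7


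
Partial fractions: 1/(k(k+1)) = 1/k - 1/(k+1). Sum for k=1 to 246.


1/(k(k+1)) = 1/k - 1/(k+1) (partial fractions)
Telescoping: Σ = 1 - 1/247 = 246/247

Sum = 246/247


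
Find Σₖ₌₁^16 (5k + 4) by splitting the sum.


Σ(5k+4) = 5·Σk + 4·n
= 5·136 + 4·16
= 680 + 64 = 744

Σ = 744


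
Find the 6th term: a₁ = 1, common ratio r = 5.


aₙ = a₁·r^(n-1)
= 1×5^5
= 1×3125
= 3125

a_6 = 3125


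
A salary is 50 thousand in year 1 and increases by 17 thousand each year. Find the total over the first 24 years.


aₙ = 50 + (24-1)×17 = 441
Sₙ = n(a₁+aₙ)/2 = 24×(50+441)/2
= 24×491/2 = 5892

S_24 = 5892


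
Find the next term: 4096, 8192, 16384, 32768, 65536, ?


Pattern: powers of 2: 2ⁿ
Terms: 4096, 8192, 16384, 32768, 65536
Next term = 131072

Next term = 131072


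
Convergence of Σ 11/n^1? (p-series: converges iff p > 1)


p-series test: Σ c/n^p converges if p > 1, diverges if p ≤ 1 (constant c > 0 doesn't affect convergence).
p = 1
1 ≤ 1 → DIVERGES

Diverges (p = 1 ≤ 1)


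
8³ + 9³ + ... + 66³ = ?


Σₖ₌8^66 k³ = [66·67/2]² − [7·8/2]²
= 4888521 − 784 = 4887737

Σk³ = 4887737


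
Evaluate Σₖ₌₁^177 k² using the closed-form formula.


n = 177
n(n+1)(2n+1)/6 = 177×178×355/6
= 11184630/6 = 1864105

Σk² = 1864105


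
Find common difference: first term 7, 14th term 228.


d = (aₙ - a₁)/(n-1)
= (228 - 7)/(14-1)
= 221/13 = 17

d = 17


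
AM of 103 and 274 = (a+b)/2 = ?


AM = (103 + 274)/2 = 377/2 = 188.5

AM = 188.5


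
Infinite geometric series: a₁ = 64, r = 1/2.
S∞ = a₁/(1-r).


S∞ = a₁/(1-r) = 64/(1 - 1/2)
= 64/(1/2)
= 128

S∞ = 128


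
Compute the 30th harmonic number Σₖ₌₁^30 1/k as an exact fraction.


H_30 = 1/1 + 1/2 + 1/3 + ... + 1/30
= 9304682830147/2329089562800
≈ 3.995

H_30 = 9304682830147/2329089562800 ≈ 3.995


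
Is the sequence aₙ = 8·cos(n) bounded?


For all n, -1 ≤ cos(n) ≤ 1, so -8 ≤ 8·cos(n) ≤ 8
Lower bound: -8, Upper bound: 8
The sequence IS bounded

Bounded (-8 ≤ aₙ ≤ 8)


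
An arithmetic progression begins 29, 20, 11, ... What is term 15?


aₙ = a₁ + (n-1)d
= 29 + (15-1)×-9
= 29 - 126
= -97

a_15 = -97


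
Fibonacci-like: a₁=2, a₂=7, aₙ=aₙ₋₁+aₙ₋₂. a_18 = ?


Computing iteratively: 2, 7, 9, 16, 25, 41, 66, 107, 173, 280, 453, 733, ...
a_18 = 13153

a_18 = 13153


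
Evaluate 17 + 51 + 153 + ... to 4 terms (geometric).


Sₙ = 17×(3^4 - 1)/(3 - 1)
= 17×(81 - 1)/2
= 17×80/2
= 680

S_4 = 680


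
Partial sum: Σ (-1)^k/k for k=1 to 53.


S = -1 + 1/2 - 1/3 + 1/4 - 1/5 + 1/6 - 1/7 + 1/8 ± ...
= -0.7025
(Full series converges to -ln(2) ≈ -0.6931)

S_53 = -0.7025


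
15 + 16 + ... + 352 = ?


Σₖ₌15^352 k = Σₖ₌₁^352 k − Σₖ₌₁^14 k
= 352·353/2 − 14·15/2
= 62128 − 105 = 62023

Σk = 62023


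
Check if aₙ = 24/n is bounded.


a₁ = 24, a₂ = 24/2, a₃ = 24/3, ...
0 < aₙ ≤ 24 for all n ≥ 1
Lower bound: 0, Upper bound: 24
The sequence IS bounded

Bounded (0 < aₙ ≤ 24)


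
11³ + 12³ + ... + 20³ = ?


Σₖ₌11^20 k³ = [20·21/2]² − [10·11/2]²
= 44100 − 3025 = 41075

Σk³ = 41075


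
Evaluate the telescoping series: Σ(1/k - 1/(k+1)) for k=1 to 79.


Telescoping: adjacent terms cancel.
= 1/1 - 1/80
= 1 - 1/80 = 79/80

Sum = 79/80


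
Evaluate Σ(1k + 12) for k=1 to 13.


Σ(1k+12) = 1·Σk + 12·n
= 1·91 + 12·13
= 91 + 156 = 247

Σ = 247


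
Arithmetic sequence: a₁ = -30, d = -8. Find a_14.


aₙ = a₁ + (n-1)d
= -30 + (14-1)×-8
= -30 - 104
= -134

a_14 = -134


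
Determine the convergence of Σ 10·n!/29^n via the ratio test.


aₙ = 10·n!/29^n
a_{n+1}/aₙ = (n+1)!/29^(n+1) × 29^n/n!  (constant 10 cancels)
= (n+1)/29
L = lim(n→∞) (n+1)/29 = ∞
L > 1 → series DIVERGES

Diverges (ratio test: L = ∞ > 1)


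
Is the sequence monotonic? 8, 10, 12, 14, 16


Differences: 2, 2, 2, 2
All differences > 0 → strictly INCREASING

Monotonically increasing


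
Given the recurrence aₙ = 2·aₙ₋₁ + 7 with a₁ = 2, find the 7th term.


Computing step by step:
a_1 = 2
a_2 = 11
a_3 = 29
a_4 = 65
a_5 = 137
a_6 = 281
a_7 = 569


a_7 = 569


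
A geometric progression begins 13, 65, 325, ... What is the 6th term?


aₙ = a₁·r^(n-1)
= 13×5^5
= 13×3125
= 40625

a_6 = 40625


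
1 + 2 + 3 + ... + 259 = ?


n(n+1)/2 = 259×260/2 = 67340/2 = 33670

Σk = 33670


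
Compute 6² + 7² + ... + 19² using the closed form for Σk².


Σₖ₌6^19 k² = Σₖ₌₁^19 k² − Σₖ₌₁^5 k²
= 19·20·39/6 − 5·6·11/6
= 2470 − 55 = 2415

Σk² = 2415


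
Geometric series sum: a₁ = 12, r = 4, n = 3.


Sₙ = 12×(4^3 - 1)/(4 - 1)
= 12×(64 - 1)/3
= 12×63/3
= 252

S_3 = 252


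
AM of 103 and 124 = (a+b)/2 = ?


AM = (103 + 124)/2 = 227/2 = 113.5

AM = 113.5


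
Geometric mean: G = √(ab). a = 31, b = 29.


GM = √(31×29) = √899 = 29.9833

GM = 29.9833


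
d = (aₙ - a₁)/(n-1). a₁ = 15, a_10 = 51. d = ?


d = (aₙ - a₁)/(n-1)
= (51 - 15)/(10-1)
= 36/9 = 4

d = 4


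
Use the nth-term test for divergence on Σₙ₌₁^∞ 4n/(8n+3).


lim(n→∞) 4n/(8n+3) = 4/8 = 1/2  (divide numerator and denominator by n)
lim aₙ = 1/2 ≠ 0 → series DIVERGES

Diverges (lim aₙ = 1/2 ≠ 0)


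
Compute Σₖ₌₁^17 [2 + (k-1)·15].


aₙ = 2 + (17-1)×15 = 242
Sₙ = n(a₁+aₙ)/2 = 17×(2+242)/2
= 17×244/2 = 2074

S_17 = 2074


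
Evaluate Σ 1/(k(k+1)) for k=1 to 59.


1/(k(k+1)) = 1/k - 1/(k+1) (partial fractions)
Telescoping: Σ = 1 - 1/60 = 59/60

Sum = 59/60


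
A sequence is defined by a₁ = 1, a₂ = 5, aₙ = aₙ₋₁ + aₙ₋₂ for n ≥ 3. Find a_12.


Computing iteratively: 1, 5, 6, 11, 17, 28, 45, 73, 118, 191, 309, 500
a_12 = 500

a_12 = 500


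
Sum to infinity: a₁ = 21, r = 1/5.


S∞ = a₁/(1-r) = 21/(1 - 1/5)
= 21/(4/5)
= 105/4

S∞ = 105/4


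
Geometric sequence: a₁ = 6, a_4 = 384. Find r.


r^(n-1) = aₙ/a₁
r^3 = 384/6 = 64
r = 64^(1/3)
= 4

r = 4


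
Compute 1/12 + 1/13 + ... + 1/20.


Σₖ₌12^20 1/k = 1/12 + 1/13 + 1/14 + 1/15 + 1/16 + 1/17 + 1/18 + 1/19 + 1/20
= 12229277/21162960
≈ 0.5779

Sum = 12229277/21162960 ≈ 0.5779


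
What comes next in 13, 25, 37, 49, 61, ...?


Pattern: arithmetic (d=12)
Terms: 13, 25, 37, 49, 61
Next term = 73

Next term = 73


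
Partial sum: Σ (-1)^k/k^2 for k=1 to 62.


S = -1 + 1/4 - 1/9 + 1/16 - 1/25 + 1/36 - 1/49 + 1/64 ± ...
= -0.8223
(Full series converges to -π²/12 ≈ -0.8225)

S_62 = -0.8223


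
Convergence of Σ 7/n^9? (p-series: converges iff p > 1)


p-series test: Σ c/n^p converges if p > 1, diverges if p ≤ 1 (constant c > 0 doesn't affect convergence).
p = 9
9 > 1 → CONVERGES

Converges (p = 9 > 1)


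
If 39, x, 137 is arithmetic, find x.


AM = (39 + 137)/2 = 176/2 = 88

AM = 88


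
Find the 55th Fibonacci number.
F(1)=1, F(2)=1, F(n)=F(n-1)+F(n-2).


Fibonacci sequence: 1, 1, 2, 3, 5, 8, 13, 21, 34, 55, 89, ...
F(55) = 139583862445

F(55) = 139583862445


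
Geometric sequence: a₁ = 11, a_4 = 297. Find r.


r^(n-1) = aₙ/a₁
r^3 = 297/11 = 27
r = 27^(1/3)
= 3

r = 3


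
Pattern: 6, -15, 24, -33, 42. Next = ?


Pattern: alternating sign, magnitude arithmetic (d=9)
Terms: 6, -15, 24, -33, 42
Next term = -51

Next term = -51


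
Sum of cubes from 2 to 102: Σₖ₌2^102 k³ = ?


Σₖ₌2^102 k³ = [102·103/2]² − [1·2/2]²
= 27594009 − 1 = 27594008

Σk³ = 27594008


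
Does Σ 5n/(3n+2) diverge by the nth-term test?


lim(n→∞) 5n/(3n+2) = 5/3 = 5/3  (divide numerator and denominator by n)
lim aₙ = 5/3 ≠ 0 → series DIVERGES

Diverges (lim aₙ = 5/3 ≠ 0)


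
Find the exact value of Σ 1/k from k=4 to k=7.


Σₖ₌4^7 1/k = 1/4 + 1/5 + 1/6 + 1/7
= 319/420
≈ 0.7595

Sum = 319/420 ≈ 0.7595
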